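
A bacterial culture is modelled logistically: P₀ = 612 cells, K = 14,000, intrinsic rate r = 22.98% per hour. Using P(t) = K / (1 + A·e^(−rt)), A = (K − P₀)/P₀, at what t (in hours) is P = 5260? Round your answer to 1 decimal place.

A = (14000 − 612)/612 = 21.87582
5260 = 14000/(1 + 21.87582·e^(−0.2298t)) → 1 + 21.87582·e^(−0.2298t) = 2.6616
e^(−0.2298t) = 0.075956 → t = ln(13.16554)/0.2298 = 2.5776/0.2298

t ≈ 11.2 hours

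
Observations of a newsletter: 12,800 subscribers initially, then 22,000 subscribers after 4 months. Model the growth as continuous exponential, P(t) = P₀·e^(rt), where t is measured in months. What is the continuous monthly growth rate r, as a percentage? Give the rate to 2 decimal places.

22000 = 12800 · e^(r·4)
e^(4r) = 22000/12800 = 1.71875
r = ln(1.71875) / 4 = 0.5416 / 4

r ≈ 13.54% per month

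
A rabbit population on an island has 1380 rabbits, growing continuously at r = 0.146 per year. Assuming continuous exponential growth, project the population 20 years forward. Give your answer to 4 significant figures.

≈ 25,590 rabbits

P(20) = 1380 · e^(0.146·20) = 1380 · e^(2.92)
= 1380 · 18.54129 ≈ 25586.98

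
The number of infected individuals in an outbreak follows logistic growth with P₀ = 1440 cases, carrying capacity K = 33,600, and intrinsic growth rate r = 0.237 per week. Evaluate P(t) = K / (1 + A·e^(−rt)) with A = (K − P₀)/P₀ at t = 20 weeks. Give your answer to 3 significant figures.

A = (33600 − 1440)/1440 = 22.33333
P(20) = 33600 / (1 + 22.33333·e^(−0.237·20)) = 33600 / (1 + 22.33333·0.008739)
= 33600 / 1.19516 ≈ 28113.32

≈ 28,100 cases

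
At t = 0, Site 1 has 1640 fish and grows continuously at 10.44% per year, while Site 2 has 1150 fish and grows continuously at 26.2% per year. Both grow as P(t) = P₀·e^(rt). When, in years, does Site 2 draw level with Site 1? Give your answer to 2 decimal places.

t ≈ 2.25 years

1640·e^(0.1044t) = 1150·e^(0.262t)
1640/1150 = e^((0.262 − 0.1044)t) → ln(1.42609) = 0.1576·t
t = 0.35493 / 0.1576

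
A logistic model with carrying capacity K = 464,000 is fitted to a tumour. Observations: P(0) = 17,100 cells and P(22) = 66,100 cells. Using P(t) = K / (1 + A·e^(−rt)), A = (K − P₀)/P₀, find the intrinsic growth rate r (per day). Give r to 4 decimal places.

r ≈ 0.0667 per day

A = (464000 − 17100)/17100 = 26.1345
66100 = 464000/(1 + 26.1345·e^(−r·22)) → e^(−22r) = (7.01967 − 1)/26.1345 = 0.230334
r = −ln(0.230334)/22 = 1.46822/22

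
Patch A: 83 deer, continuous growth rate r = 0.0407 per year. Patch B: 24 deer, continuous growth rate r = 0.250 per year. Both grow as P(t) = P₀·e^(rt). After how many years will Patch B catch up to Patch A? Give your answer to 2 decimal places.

t ≈ 5.93 years

83·e^(0.0407t) = 24·e^(0.25t)
83/24 = e^((0.25 − 0.0407)t) → ln(3.45833) = 0.2093·t
t = 1.24079 / 0.2093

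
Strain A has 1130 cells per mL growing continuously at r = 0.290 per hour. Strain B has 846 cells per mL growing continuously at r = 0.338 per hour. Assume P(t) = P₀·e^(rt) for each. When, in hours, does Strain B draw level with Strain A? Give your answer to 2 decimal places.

1130·e^(0.29t) = 846·e^(0.338t)
1130/846 = e^((0.338 − 0.29)t) → ln(1.3357) = 0.048·t
t = 0.28945 / 0.048

t ≈ 6.03 hours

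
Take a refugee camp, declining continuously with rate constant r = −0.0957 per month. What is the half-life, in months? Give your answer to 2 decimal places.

half-life ≈ 7.24 months

half-life = ln(2) / |r| = 0.69315 / 0.0957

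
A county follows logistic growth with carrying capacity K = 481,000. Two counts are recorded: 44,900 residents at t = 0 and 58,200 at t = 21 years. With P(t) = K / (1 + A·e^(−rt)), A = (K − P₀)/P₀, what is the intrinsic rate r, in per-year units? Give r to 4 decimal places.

r ≈ 0.0138 per year

A = (481000 − 44900)/44900 = 9.71269
58200 = 481000/(1 + 9.71269·e^(−r·21)) → e^(−21r) = (8.2646 − 1)/9.71269 = 0.747949
r = −ln(0.747949)/21 = 0.29042/21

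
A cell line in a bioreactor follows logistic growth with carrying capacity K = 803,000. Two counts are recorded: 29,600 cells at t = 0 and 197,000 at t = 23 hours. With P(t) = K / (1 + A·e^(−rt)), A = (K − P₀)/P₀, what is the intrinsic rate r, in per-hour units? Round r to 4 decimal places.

r ≈ 0.0930 per hour

A = (803000 − 29600)/29600 = 26.12838
197000 = 803000/(1 + 26.12838·e^(−r·23)) → e^(−23r) = (4.07614 − 1)/26.12838 = 0.117732
r = −ln(0.117732)/23 = 2.13935/23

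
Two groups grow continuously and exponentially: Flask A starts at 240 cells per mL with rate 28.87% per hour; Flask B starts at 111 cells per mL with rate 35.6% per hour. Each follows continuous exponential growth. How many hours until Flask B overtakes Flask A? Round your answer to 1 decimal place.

t ≈ 11.5 hours

240·e^(0.2887t) = 111·e^(0.356t)
240/111 = e^((0.356 − 0.2887)t) → ln(2.16216) = 0.0673·t
t = 0.77111 / 0.0673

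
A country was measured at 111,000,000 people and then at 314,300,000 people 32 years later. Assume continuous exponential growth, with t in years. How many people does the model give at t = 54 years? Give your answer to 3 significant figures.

r = ln(314300000/111000000) / 32 ≈ 0.032526 per year
P(54) = 111000000 · e^(0.032526·54) = 111000000 · 5.79143 ≈ 642849181.16

≈ 643,000,000 people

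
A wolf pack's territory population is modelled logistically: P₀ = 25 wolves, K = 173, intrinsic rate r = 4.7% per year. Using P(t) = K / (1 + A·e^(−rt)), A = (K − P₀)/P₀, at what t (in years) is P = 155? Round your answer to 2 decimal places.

A = (173 − 25)/25 = 5.92
155 = 173/(1 + 5.92·e^(−0.047t)) → 1 + 5.92·e^(−0.047t) = 1.11613
e^(−0.047t) = 0.019616 → t = ln(50.97778)/0.047 = 3.93139/0.047

t ≈ 83.65 years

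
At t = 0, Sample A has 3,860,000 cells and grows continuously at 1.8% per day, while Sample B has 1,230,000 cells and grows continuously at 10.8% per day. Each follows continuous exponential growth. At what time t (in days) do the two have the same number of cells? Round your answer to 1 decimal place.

t ≈ 12.7 days

3860000·e^(0.018t) = 1230000·e^(0.108t)
3860000/1230000 = e^((0.108 − 0.018)t) → ln(3.13821) = 0.09·t
t = 1.14365 / 0.09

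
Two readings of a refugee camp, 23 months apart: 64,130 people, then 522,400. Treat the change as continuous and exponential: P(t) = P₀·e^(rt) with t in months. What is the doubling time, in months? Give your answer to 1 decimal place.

doubling time ≈ 7.6 months

r = ln(522400/64130) / 23 = ln(8.14595) / 23 ≈ 0.091197 per month
doubling time = ln 2 / |r| = 0.69315 / 0.091197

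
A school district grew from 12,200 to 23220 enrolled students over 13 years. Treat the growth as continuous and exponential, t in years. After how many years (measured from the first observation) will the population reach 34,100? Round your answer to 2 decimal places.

t ≈ 20.76 years

r = ln(23220/12200) / 13 ≈ 0.049506 per year
t = ln(34100/12200) / r = 1.02786 / 0.049506 ≈ 20.762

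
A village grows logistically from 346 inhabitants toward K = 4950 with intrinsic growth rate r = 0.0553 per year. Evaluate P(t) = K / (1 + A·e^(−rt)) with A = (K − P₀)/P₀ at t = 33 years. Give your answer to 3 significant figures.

≈ 1,570 inhabitants

A = (4950 − 346)/346 = 13.30636
P(33) = 4950 / (1 + 13.30636·e^(−0.0553·33)) = 4950 / (1 + 13.30636·0.161234)
= 4950 / 3.14543 ≈ 1573.71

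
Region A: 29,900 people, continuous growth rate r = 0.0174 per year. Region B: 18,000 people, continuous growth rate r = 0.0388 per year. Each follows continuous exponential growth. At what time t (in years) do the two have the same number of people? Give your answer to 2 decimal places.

t ≈ 23.71 years

29900·e^(0.0174t) = 18000·e^(0.0388t)
29900/18000 = e^((0.0388 − 0.0174)t) → ln(1.66111) = 0.0214·t
t = 0.50749 / 0.0214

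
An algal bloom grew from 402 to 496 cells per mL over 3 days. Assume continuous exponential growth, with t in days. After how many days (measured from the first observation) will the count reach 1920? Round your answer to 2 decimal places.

t ≈ 22.32 days

r = ln(496/402) / 3 ≈ 0.070041 per day
t = ln(1920/402) / r = 1.56363 / 0.070041 ≈ 22.324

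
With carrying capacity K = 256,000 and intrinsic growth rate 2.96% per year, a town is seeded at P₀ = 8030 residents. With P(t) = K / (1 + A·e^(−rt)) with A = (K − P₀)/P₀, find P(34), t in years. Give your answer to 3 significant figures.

≈ 20,800 residents

A = (256000 − 8030)/8030 = 30.88045
P(34) = 256000 / (1 + 30.88045·e^(−0.0296·34)) = 256000 / (1 + 30.88045·0.365533)
= 256000 / 12.28781 ≈ 20833.66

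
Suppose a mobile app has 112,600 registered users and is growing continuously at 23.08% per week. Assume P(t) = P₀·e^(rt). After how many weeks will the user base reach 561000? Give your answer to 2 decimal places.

t ≈ 6.96 weeks

561000 = 112600 · e^(0.2308·t)
t = ln(561000/112600) / 0.2308 = ln(4.98224) / 0.2308 = 1.60588 / 0.2308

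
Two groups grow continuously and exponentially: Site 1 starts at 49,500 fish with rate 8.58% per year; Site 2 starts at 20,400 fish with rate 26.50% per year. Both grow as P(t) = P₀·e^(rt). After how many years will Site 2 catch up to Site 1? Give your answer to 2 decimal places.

t ≈ 4.95 years

49500·e^(0.0858t) = 20400·e^(0.265t)
49500/20400 = e^((0.265 − 0.0858)t) → ln(2.42647) = 0.1792·t
t = 0.88644 / 0.1792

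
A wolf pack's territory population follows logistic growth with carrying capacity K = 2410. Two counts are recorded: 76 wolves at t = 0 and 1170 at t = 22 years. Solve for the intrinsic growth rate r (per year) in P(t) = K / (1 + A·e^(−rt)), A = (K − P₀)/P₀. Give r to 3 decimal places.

r ≈ 0.153 per year

A = (2410 − 76)/76 = 30.71053
1170 = 2410/(1 + 30.71053·e^(−r·22)) → e^(−22r) = (2.05983 − 1)/30.71053 = 0.03451
r = −ln(0.03451)/22 = 3.3665/22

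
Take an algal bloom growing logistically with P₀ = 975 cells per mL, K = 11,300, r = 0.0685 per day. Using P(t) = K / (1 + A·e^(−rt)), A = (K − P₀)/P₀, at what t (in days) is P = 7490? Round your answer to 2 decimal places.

A = (11300 − 975)/975 = 10.58974
7490 = 11300/(1 + 10.58974·e^(−0.0685t)) → 1 + 10.58974·e^(−0.0685t) = 1.50868
e^(−0.0685t) = 0.048035 → t = ln(20.81816)/0.0685 = 3.03583/0.0685

t ≈ 44.32 days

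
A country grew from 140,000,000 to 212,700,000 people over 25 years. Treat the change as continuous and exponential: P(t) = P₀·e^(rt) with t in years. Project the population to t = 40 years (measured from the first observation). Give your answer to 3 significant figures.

≈ 273,000,000 people

r = ln(212700000/140000000) / 25 ≈ 0.01673 per year
P(40) = 140000000 · e^(0.01673·40) = 140000000 · 1.95264 ≈ 273370194.92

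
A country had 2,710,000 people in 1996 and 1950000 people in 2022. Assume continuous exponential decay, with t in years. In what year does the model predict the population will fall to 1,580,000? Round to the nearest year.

r = ln(1950000/2710000) / 26 = -0.32912/26 ≈ -0.012658 per year
t = ln(1580000/2710000) / r = -0.53952/-0.012658 ≈ 42.62 years after 1996

year 2039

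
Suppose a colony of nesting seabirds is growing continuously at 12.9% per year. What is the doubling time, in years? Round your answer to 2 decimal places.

doubling time = ln(2) / |r| = 0.69315 / 0.129

doubling time ≈ 5.37 years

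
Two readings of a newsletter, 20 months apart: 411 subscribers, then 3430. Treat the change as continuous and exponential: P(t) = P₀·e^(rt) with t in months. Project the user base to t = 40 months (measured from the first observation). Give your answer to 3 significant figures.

r = ln(3430/411) / 20 ≈ 0.106086 per month
P(40) = 411 · e^(0.106086·40) = 411 · 69.64735 ≈ 28625.06

≈ 28,600 subscribers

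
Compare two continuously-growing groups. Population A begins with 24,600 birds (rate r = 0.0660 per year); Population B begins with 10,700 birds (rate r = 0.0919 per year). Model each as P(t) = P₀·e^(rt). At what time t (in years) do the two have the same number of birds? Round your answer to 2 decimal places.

24600·e^(0.066t) = 10700·e^(0.0919t)
24600/10700 = e^((0.0919 − 0.066)t) → ln(2.29907) = 0.0259·t
t = 0.8325 / 0.0259

t ≈ 32.14 years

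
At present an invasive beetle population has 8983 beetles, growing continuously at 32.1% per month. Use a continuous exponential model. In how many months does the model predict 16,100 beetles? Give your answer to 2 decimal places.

16100 = 8983 · e^(0.321·t)
t = ln(16100/8983) / 0.321 = ln(1.79227) / 0.321 = 0.58349 / 0.321

t ≈ 1.82 months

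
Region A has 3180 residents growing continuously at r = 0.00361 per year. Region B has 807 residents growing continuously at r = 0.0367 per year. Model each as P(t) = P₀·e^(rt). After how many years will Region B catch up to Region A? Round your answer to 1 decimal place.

t ≈ 41.4 years

3180·e^(0.00361t) = 807·e^(0.0367t)
3180/807 = e^((0.0367 − 0.00361)t) → ln(3.94052) = 0.03309·t
t = 1.37131 / 0.03309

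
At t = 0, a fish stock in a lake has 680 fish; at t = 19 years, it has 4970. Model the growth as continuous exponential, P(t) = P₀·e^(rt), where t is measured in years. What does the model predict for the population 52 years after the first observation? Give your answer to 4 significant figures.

≈ 157,300 fish

r = ln(4970/680) / 19 ≈ 0.104689 per year
P(52) = 680 · e^(0.104689·52) = 680 · 231.32051 ≈ 157297.95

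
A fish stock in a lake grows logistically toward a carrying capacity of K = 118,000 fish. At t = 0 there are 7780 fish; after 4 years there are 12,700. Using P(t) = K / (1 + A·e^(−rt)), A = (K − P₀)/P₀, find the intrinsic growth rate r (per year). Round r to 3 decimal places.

r ≈ 0.134 per year

A = (118000 − 7780)/7780 = 14.1671
12700 = 118000/(1 + 14.1671·e^(−r·4)) → e^(−4r) = (9.29134 − 1)/14.1671 = 0.585253
r = −ln(0.585253)/4 = 0.53571/4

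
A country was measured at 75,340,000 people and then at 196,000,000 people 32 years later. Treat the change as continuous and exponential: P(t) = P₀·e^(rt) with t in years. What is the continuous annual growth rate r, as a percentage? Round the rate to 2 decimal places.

r ≈ 2.99% per year

196000000 = 75340000 · e^(r·32)
e^(32r) = 196000000/75340000 = 2.60154
r = ln(2.60154) / 32 = 0.9561 / 32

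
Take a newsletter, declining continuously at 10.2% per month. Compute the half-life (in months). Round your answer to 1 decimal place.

half-life ≈ 6.8 months

half-life = ln(2) / |r| = 0.69315 / 0.102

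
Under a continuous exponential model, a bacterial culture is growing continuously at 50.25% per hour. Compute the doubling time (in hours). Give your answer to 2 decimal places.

doubling time = ln(2) / |r| = 0.69315 / 0.5025

doubling time ≈ 1.38 hours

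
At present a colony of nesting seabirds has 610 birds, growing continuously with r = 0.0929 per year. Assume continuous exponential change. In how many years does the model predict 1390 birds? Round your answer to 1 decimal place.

1390 = 610 · e^(0.0929·t)
t = ln(1390/610) / 0.0929 = ln(2.27869) / 0.0929 = 0.8236 / 0.0929

t ≈ 8.9 years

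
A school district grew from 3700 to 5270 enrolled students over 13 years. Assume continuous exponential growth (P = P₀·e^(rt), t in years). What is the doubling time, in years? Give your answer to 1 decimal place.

doubling time ≈ 25.5 years

r = ln(5270/3700) / 13 = ln(1.42432) / 13 ≈ 0.027208 per year
doubling time = ln 2 / |r| = 0.69315 / 0.027208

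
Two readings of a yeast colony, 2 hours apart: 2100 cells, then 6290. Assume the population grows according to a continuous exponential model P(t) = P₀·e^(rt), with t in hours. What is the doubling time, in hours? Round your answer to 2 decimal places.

r = ln(6290/2100) / 2 = ln(2.99524) / 2 ≈ 0.548512 per hour
doubling time = ln 2 / |r| = 0.69315 / 0.548512

doubling time ≈ 1.26 hours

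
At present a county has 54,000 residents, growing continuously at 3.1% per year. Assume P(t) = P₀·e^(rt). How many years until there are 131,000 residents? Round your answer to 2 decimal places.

131000 = 54000 · e^(0.031·t)
t = ln(131000/54000) / 0.031 = ln(2.42593) / 0.031 = 0.88621 / 0.031

t ≈ 28.59 years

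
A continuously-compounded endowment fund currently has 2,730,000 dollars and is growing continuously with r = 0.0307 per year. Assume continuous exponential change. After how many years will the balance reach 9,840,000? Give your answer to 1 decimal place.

9840000 = 2730000 · e^(0.0307·t)
t = ln(9840000/2730000) / 0.0307 = ln(3.6044) / 0.0307 = 1.28215 / 0.0307

t ≈ 41.8 years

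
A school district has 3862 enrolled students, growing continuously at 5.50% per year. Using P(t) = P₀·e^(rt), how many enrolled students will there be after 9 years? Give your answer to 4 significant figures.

P(9) = 3862 · e^(0.055·9) = 3862 · e^(0.495)
= 3862 · 1.6405 ≈ 6335.6

≈ 6,336 enrolled students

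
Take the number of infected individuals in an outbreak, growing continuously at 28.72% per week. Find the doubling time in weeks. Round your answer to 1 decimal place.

doubling time ≈ 2.4 weeks

doubling time = ln(2) / |r| = 0.69315 / 0.2872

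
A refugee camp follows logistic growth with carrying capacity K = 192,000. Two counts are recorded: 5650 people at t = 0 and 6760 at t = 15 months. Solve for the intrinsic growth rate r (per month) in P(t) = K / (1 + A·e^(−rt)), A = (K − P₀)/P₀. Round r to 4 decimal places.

A = (192000 − 5650)/5650 = 32.9823
6760 = 192000/(1 + 32.9823·e^(−r·15)) → e^(−15r) = (28.40237 − 1)/32.9823 = 0.83082
r = −ln(0.83082)/15 = 0.18534/15

r ≈ 0.0124 per month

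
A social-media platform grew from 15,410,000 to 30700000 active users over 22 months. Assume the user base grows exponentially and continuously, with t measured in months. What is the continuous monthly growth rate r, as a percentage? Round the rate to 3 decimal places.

30700000 = 15410000 · e^(r·22)
e^(22r) = 30700000/15410000 = 1.99221
r = ln(1.99221) / 22 = 0.68925 / 22

r ≈ 3.133% per month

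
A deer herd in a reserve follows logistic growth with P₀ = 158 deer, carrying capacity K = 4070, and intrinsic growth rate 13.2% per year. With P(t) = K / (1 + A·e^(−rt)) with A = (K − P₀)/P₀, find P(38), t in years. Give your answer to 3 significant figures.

A = (4070 − 158)/158 = 24.75949
P(38) = 4070 / (1 + 24.75949·e^(−0.132·38)) = 4070 / (1 + 24.75949·0.006631)
= 4070 / 1.16418 ≈ 3496.02

≈ 3,500 deer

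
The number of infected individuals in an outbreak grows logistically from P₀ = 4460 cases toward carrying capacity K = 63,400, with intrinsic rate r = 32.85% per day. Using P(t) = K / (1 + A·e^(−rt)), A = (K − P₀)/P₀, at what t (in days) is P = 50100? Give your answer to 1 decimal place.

t ≈ 11.9 days

A = (63400 − 4460)/4460 = 13.21525
50100 = 63400/(1 + 13.21525·e^(−0.3285t)) → 1 + 13.21525·e^(−0.3285t) = 1.26547
e^(−0.3285t) = 0.020088 → t = ln(49.78074)/0.3285 = 3.90763/0.3285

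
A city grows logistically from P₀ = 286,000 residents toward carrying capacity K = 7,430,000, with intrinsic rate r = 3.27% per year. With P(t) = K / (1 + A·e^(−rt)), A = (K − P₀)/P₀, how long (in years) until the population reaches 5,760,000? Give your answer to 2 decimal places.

t ≈ 136.27 years

A = (7430000 − 286000)/286000 = 24.97902
5760000 = 7430000/(1 + 24.97902·e^(−0.0327t)) → 1 + 24.97902·e^(−0.0327t) = 1.28993
e^(−0.0327t) = 0.011607 → t = ln(86.15519)/0.0327 = 4.45615/0.0327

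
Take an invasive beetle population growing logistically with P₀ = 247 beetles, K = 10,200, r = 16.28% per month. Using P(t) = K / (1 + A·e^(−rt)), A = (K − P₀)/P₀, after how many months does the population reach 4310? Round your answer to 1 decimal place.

t ≈ 20.8 months

A = (10200 − 247)/247 = 40.29555
4310 = 10200/(1 + 40.29555·e^(−0.1628t)) → 1 + 40.29555·e^(−0.1628t) = 2.36659
e^(−0.1628t) = 0.033914 → t = ln(29.48621)/0.1628 = 3.38392/0.1628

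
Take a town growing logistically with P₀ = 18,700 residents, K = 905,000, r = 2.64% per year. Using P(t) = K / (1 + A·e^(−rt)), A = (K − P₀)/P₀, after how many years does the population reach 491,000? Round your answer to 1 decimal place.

A = (905000 − 18700)/18700 = 47.39572
491000 = 905000/(1 + 47.39572·e^(−0.0264t)) → 1 + 47.39572·e^(−0.0264t) = 1.84318
e^(−0.0264t) = 0.01779 → t = ln(56.21087)/0.0264 = 4.02911/0.0264

t ≈ 152.6 years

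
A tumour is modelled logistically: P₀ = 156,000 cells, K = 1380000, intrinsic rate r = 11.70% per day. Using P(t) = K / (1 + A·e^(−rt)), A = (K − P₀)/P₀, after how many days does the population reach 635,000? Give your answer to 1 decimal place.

A = (1380000 − 156000)/156000 = 7.84615
635000 = 1380000/(1 + 7.84615·e^(−0.117t)) → 1 + 7.84615·e^(−0.117t) = 2.17323
e^(−0.117t) = 0.149529 → t = ln(6.68766)/0.117 = 1.90026/0.117

t ≈ 16.2 days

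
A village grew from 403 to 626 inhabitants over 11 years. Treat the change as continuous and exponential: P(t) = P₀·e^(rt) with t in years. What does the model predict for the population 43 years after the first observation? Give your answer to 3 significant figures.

≈ 2,250 inhabitants

r = ln(626/403) / 11 ≈ 0.040038 per year
P(43) = 403 · e^(0.040038·43) = 403 · 5.59357 ≈ 2254.21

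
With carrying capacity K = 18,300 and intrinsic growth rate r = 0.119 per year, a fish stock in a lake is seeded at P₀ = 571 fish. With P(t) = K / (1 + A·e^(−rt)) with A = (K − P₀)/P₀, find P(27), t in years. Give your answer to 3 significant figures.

≈ 8,140 fish

A = (18300 − 571)/571 = 31.04904
P(27) = 18300 / (1 + 31.04904·e^(−0.119·27)) = 18300 / (1 + 31.04904·0.040236)
= 18300 / 2.24928 ≈ 8135.94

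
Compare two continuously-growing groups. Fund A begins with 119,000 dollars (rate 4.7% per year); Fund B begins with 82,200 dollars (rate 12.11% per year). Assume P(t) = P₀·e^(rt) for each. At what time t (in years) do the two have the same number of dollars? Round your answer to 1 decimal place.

t ≈ 5.0 years

119000·e^(0.047t) = 82200·e^(0.1211t)
119000/82200 = e^((0.1211 − 0.047)t) → ln(1.44769) = 0.0741·t
t = 0.36997 / 0.0741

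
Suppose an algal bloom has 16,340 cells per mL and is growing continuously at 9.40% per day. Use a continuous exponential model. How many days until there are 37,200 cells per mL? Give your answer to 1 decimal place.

t ≈ 8.8 days

37200 = 16340 · e^(0.094·t)
t = ln(37200/16340) / 0.094 = ln(2.27662) / 0.094 = 0.82269 / 0.094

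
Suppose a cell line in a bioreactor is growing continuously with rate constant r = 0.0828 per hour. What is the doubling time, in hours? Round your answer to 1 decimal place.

doubling time = ln(2) / |r| = 0.69315 / 0.0828

doubling time ≈ 8.4 hours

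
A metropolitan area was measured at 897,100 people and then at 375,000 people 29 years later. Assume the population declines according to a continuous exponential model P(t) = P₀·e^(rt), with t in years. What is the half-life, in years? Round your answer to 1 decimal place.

half-life ≈ 23.0 years

r = ln(375000/897100) / 29 = ln(0.41801) / 29 ≈ -0.030077 per year
half-life = ln 2 / |r| = 0.69315 / 0.030077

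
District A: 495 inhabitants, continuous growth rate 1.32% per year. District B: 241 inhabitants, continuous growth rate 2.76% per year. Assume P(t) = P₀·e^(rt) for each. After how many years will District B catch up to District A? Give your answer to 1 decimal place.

t ≈ 50.0 years

495·e^(0.0132t) = 241·e^(0.0276t)
495/241 = e^((0.0276 − 0.0132)t) → ln(2.05394) = 0.0144·t
t = 0.71976 / 0.0144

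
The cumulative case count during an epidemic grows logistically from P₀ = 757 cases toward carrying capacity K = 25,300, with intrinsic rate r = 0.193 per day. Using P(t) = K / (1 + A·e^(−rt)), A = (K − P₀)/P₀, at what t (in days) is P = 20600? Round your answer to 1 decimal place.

t ≈ 25.7 days

A = (25300 − 757)/757 = 32.4214
20600 = 25300/(1 + 32.4214·e^(−0.193t)) → 1 + 32.4214·e^(−0.193t) = 1.22816
e^(−0.193t) = 0.007037 → t = ln(142.10231)/0.193 = 4.95655/0.193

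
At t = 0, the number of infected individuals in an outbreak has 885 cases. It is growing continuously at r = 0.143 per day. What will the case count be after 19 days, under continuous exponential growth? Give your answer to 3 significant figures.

P(19) = 885 · e^(0.143·19) = 885 · e^(2.717)
= 885 · 15.13485 ≈ 13394.34

≈ 13,400 cases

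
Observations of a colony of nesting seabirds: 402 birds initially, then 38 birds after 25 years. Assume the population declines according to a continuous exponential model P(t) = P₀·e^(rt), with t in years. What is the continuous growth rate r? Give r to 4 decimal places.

38 = 402 · e^(r·25)
e^(25r) = 38/402 = 0.09453
r = ln(0.09453) / 25 = -2.35887 / 25

r ≈ -0.0944 per year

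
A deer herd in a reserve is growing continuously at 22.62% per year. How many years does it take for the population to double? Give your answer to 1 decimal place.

doubling time ≈ 3.1 years

doubling time = ln(2) / |r| = 0.69315 / 0.2262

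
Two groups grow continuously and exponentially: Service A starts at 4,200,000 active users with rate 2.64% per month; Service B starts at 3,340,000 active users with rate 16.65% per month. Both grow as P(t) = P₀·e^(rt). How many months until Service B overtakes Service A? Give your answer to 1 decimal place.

4200000·e^(0.0264t) = 3340000·e^(0.1665t)
4200000/3340000 = e^((0.1665 − 0.0264)t) → ln(1.25749) = 0.1401·t
t = 0.22911 / 0.1401

t ≈ 1.6 months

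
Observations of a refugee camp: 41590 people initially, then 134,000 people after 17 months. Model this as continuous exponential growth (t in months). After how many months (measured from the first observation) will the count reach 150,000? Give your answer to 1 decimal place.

r = ln(134000/41590) / 17 ≈ 0.068822 per month
t = ln(150000/41590) / r = 1.28278 / 0.068822 ≈ 18.639

t ≈ 18.6 months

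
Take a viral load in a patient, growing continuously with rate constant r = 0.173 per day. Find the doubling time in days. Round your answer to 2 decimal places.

doubling time ≈ 4.01 days

doubling time = ln(2) / |r| = 0.69315 / 0.173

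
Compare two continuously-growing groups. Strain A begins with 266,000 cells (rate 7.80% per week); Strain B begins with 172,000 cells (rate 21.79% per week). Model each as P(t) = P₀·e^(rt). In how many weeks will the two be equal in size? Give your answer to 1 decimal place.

266000·e^(0.078t) = 172000·e^(0.2179t)
266000/172000 = e^((0.2179 − 0.078)t) → ln(1.54651) = 0.1399·t
t = 0.436 / 0.1399

t ≈ 3.1 weeks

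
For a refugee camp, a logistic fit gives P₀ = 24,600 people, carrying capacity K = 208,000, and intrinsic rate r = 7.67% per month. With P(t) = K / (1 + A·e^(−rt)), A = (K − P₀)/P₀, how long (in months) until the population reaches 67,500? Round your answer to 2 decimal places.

t ≈ 16.63 months

A = (208000 − 24600)/24600 = 7.45528
67500 = 208000/(1 + 7.45528·e^(−0.0767t)) → 1 + 7.45528·e^(−0.0767t) = 3.08148
e^(−0.0767t) = 0.279195 → t = ln(3.58172)/0.0767 = 1.27584/0.0767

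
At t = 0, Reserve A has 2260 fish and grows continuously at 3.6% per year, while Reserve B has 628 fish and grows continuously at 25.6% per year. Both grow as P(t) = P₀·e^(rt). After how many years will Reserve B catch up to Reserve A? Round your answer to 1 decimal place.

2260·e^(0.036t) = 628·e^(0.256t)
2260/628 = e^((0.256 − 0.036)t) → ln(3.59873) = 0.22·t
t = 1.28058 / 0.22

t ≈ 5.8 years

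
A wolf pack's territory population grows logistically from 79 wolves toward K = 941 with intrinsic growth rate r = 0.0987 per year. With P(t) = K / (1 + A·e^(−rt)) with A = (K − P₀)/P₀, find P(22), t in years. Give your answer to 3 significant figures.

A = (941 − 79)/79 = 10.91139
P(22) = 941 / (1 + 10.91139·e^(−0.0987·22)) = 941 / (1 + 10.91139·0.114018)
= 941 / 2.24409 ≈ 419.32

≈ 419 wolves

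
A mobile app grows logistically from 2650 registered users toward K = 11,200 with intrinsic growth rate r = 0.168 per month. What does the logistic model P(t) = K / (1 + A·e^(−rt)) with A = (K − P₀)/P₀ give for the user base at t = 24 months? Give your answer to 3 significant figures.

A = (11200 − 2650)/2650 = 3.22642
P(24) = 11200 / (1 + 3.22642·e^(−0.168·24)) = 11200 / (1 + 3.22642·0.017739)
= 11200 / 1.05723 ≈ 10593.69

≈ 10,600 registered users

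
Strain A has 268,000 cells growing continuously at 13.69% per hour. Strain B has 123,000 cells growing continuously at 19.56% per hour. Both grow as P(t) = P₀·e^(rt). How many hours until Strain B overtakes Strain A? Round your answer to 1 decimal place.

t ≈ 13.3 hours

268000·e^(0.1369t) = 123000·e^(0.1956t)
268000/123000 = e^((0.1956 − 0.1369)t) → ln(2.17886) = 0.0587·t
t = 0.7788 / 0.0587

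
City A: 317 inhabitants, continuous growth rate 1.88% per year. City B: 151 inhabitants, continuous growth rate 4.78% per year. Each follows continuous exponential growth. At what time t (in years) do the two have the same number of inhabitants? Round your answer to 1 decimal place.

317·e^(0.0188t) = 151·e^(0.0478t)
317/151 = e^((0.0478 − 0.0188)t) → ln(2.09934) = 0.029·t
t = 0.74162 / 0.029

t ≈ 25.6 years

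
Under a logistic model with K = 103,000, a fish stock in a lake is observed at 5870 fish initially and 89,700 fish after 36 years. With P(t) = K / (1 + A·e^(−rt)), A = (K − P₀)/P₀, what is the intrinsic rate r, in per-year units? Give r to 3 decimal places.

A = (103000 − 5870)/5870 = 16.54685
89700 = 103000/(1 + 16.54685·e^(−r·36)) → e^(−36r) = (1.14827 − 1)/16.54685 = 0.008961
r = −ln(0.008961)/36 = 4.7149/36

r ≈ 0.131 per year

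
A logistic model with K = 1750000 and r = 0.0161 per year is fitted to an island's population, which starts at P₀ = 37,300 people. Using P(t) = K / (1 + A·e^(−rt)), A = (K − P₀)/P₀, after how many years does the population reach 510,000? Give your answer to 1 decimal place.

A = (1750000 − 37300)/37300 = 45.91689
510000 = 1750000/(1 + 45.91689·e^(−0.0161t)) → 1 + 45.91689·e^(−0.0161t) = 3.43137
e^(−0.0161t) = 0.052952 → t = ln(18.88517)/0.0161 = 2.93838/0.0161

t ≈ 182.5 years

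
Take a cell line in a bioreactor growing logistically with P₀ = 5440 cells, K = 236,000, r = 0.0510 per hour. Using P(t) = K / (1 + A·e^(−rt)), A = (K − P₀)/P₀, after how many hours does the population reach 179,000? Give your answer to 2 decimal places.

t ≈ 95.90 hours

A = (236000 − 5440)/5440 = 42.38235
179000 = 236000/(1 + 42.38235·e^(−0.051t)) → 1 + 42.38235·e^(−0.051t) = 1.31844
e^(−0.051t) = 0.007513 → t = ln(133.09546)/0.051 = 4.89107/0.051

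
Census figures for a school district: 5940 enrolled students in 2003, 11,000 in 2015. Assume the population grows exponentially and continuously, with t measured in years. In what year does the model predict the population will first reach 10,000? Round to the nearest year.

r = ln(11000/5940) / 12 = 0.61619/12 ≈ 0.051349 per year
t = ln(10000/5940) / r = 0.52088/0.051349 ≈ 10.14 years after 2003

year 2013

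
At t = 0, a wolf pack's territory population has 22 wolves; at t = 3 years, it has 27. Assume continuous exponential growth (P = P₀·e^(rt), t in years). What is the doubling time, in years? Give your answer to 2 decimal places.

doubling time ≈ 10.15 years

r = ln(27/22) / 3 = ln(1.22727) / 3 ≈ 0.068265 per year
doubling time = ln 2 / |r| = 0.69315 / 0.068265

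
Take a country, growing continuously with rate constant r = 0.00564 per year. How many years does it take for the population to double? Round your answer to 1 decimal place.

doubling time = ln(2) / |r| = 0.69315 / 0.00564

doubling time ≈ 122.9 years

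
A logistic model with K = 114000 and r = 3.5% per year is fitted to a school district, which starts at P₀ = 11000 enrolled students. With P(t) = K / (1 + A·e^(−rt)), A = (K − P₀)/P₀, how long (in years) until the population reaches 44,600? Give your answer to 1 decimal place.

A = (114000 − 11000)/11000 = 9.36364
44600 = 114000/(1 + 9.36364·e^(−0.035t)) → 1 + 9.36364·e^(−0.035t) = 2.55605
e^(−0.035t) = 0.166181 → t = ln(6.01755)/0.035 = 1.79468/0.035

t ≈ 51.3 years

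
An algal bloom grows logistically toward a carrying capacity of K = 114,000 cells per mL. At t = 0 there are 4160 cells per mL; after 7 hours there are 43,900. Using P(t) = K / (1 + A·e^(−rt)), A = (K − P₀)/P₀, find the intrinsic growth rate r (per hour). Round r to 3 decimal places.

r ≈ 0.401 per hour

A = (114000 − 4160)/4160 = 26.40385
43900 = 114000/(1 + 26.40385·e^(−r·7)) → e^(−7r) = (2.59681 − 1)/26.40385 = 0.060476
r = −ln(0.060476)/7 = 2.8055/7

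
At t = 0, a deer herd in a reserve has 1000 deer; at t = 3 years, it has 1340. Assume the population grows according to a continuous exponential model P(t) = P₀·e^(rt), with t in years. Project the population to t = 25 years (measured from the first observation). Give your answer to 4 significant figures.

≈ 11,460 deer

r = ln(1340/1000) / 3 ≈ 0.097557 per year
P(25) = 1000 · e^(0.097557·25) = 1000 · 11.46058 ≈ 11460.58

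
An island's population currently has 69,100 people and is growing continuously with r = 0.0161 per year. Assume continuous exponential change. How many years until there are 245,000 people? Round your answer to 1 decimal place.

t ≈ 78.6 years

245000 = 69100 · e^(0.0161·t)
t = ln(245000/69100) / 0.0161 = ln(3.54559) / 0.0161 = 1.2657 / 0.0161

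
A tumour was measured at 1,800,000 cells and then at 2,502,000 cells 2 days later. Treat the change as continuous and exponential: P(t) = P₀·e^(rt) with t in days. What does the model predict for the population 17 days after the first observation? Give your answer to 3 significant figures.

≈ 29,600,000 cells

r = ln(2502000/1800000) / 2 ≈ 0.164652 per day
P(17) = 1800000 · e^(0.164652·17) = 1800000 · 16.42956 ≈ 29573199.11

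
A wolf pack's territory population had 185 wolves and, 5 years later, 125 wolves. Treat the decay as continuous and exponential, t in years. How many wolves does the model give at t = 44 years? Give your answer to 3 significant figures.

≈ 5.87 wolves

r = ln(125/185) / 5 ≈ -0.078408 per year
P(44) = 185 · e^(-0.078408·44) = 185 · 0.03175 ≈ 5.87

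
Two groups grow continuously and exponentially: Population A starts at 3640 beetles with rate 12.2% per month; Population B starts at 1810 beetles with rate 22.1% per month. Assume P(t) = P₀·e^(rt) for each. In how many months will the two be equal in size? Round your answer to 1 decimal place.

3640·e^(0.122t) = 1810·e^(0.221t)
3640/1810 = e^((0.221 − 0.122)t) → ln(2.01105) = 0.099·t
t = 0.69866 / 0.099

t ≈ 7.1 months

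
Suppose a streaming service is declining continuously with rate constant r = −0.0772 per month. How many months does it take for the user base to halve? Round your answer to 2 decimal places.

half-life ≈ 8.98 months

half-life = ln(2) / |r| = 0.69315 / 0.0772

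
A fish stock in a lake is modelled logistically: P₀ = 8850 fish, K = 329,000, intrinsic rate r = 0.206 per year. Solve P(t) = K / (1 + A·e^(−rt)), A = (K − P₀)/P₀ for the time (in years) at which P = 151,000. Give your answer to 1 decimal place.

A = (329000 − 8850)/8850 = 36.17514
151000 = 329000/(1 + 36.17514·e^(−0.206t)) → 1 + 36.17514·e^(−0.206t) = 2.17881
e^(−0.206t) = 0.032586 → t = ln(30.6879)/0.206 = 3.42387/0.206

t ≈ 16.6 years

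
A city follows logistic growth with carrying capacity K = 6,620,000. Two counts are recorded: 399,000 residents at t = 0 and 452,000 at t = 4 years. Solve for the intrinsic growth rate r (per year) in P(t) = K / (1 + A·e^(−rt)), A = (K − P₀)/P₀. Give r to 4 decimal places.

A = (6620000 − 399000)/399000 = 15.59148
452000 = 6620000/(1 + 15.59148·e^(−r·4)) → e^(−4r) = (14.64602 − 1)/15.59148 = 0.875223
r = −ln(0.875223)/4 = 0.13328/4

r ≈ 0.0333 per year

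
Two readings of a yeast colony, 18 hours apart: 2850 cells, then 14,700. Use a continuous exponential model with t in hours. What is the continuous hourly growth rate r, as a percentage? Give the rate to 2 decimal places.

r ≈ 9.11% per hour

14700 = 2850 · e^(r·18)
e^(18r) = 14700/2850 = 5.15789
r = ln(5.15789) / 18 = 1.64053 / 18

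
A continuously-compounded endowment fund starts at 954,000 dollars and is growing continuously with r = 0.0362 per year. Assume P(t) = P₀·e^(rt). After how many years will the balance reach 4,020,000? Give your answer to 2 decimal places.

t ≈ 39.73 years

4020000 = 954000 · e^(0.0362·t)
t = ln(4020000/954000) / 0.0362 = ln(4.21384) / 0.0362 = 1.43837 / 0.0362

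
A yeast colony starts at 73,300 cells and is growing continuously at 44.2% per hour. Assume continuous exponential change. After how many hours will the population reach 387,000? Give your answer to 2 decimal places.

387000 = 73300 · e^(0.442·t)
t = ln(387000/73300) / 0.442 = ln(5.27967) / 0.442 = 1.66386 / 0.442

t ≈ 3.76 hours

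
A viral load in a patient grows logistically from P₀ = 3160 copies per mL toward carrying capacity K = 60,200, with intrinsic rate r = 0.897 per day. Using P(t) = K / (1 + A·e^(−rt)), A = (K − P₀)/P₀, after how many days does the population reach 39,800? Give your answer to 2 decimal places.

t ≈ 3.97 days

A = (60200 − 3160)/3160 = 18.05063
39800 = 60200/(1 + 18.05063·e^(−0.897t)) → 1 + 18.05063·e^(−0.897t) = 1.51256
e^(−0.897t) = 0.028396 → t = ln(35.21643)/0.897 = 3.56151/0.897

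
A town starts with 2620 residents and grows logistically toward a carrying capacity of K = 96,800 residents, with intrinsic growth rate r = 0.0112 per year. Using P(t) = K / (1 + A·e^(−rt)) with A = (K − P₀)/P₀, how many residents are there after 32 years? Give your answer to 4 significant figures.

≈ 3,706 residents

A = (96800 − 2620)/2620 = 35.94656
P(32) = 96800 / (1 + 35.94656·e^(−0.0112·32)) = 96800 / (1 + 35.94656·0.698794)
= 96800 / 26.11923 ≈ 3706.08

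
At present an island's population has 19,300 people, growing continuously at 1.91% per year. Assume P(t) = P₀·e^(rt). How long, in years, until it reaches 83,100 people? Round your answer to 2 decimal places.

83100 = 19300 · e^(0.0191·t)
t = ln(83100/19300) / 0.0191 = ln(4.3057) / 0.0191 = 1.45994 / 0.0191

t ≈ 76.44 years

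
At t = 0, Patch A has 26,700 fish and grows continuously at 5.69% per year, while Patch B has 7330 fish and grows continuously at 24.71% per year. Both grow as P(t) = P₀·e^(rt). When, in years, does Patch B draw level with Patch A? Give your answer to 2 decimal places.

t ≈ 6.80 years

26700·e^(0.0569t) = 7330·e^(0.2471t)
26700/7330 = e^((0.2471 − 0.0569)t) → ln(3.64256) = 0.1902·t
t = 1.29269 / 0.1902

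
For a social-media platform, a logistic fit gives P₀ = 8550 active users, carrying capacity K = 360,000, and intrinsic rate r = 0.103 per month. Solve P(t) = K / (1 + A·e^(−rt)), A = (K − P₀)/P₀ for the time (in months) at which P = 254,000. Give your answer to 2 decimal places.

A = (360000 − 8550)/8550 = 41.10526
254000 = 360000/(1 + 41.10526·e^(−0.103t)) → 1 + 41.10526·e^(−0.103t) = 1.41732
e^(−0.103t) = 0.010153 → t = ln(98.49752)/0.103 = 4.59003/0.103

t ≈ 44.56 months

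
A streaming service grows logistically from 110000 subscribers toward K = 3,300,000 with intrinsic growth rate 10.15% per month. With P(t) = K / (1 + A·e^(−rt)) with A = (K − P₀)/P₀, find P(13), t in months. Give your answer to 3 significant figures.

A = (3300000 − 110000)/110000 = 29
P(13) = 3300000 / (1 + 29·e^(−0.1015·13)) = 3300000 / (1 + 29·0.267269)
= 3300000 / 8.7508 ≈ 377108.46

≈ 377,000 subscribers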